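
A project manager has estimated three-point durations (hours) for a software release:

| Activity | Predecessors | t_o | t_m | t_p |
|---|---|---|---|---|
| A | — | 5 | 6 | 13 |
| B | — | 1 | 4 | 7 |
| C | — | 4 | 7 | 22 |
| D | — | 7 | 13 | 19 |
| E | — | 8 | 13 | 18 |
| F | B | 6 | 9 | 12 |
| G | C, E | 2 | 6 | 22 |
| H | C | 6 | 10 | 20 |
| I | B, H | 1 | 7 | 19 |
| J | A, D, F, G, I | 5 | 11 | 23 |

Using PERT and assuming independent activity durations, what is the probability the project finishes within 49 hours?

0.943

te_A = (5 + 4·6 + 13)/6 = 42/6 = 7; σ²_A = ((13−5)/6)² = 1.778
te_B = (1 + 4·4 + 7)/6 = 24/6 = 4; σ²_B = ((7−1)/6)² = 1.000
te_C = (4 + 4·7 + 22)/6 = 54/6 = 9; σ²_C = ((22−4)/6)² = 9.000
te_D = (7 + 4·13 + 19)/6 = 78/6 = 13; σ²_D = ((19−7)/6)² = 4.000
te_E = (8 + 4·13 + 18)/6 = 78/6 = 13; σ²_E = ((18−8)/6)² = 2.778
te_F = (6 + 4·9 + 12)/6 = 54/6 = 9; σ²_F = ((12−6)/6)² = 1.000
te_G = (2 + 4·6 + 22)/6 = 48/6 = 8; σ²_G = ((22−2)/6)² = 11.111
te_H = (6 + 4·10 + 20)/6 = 66/6 = 11; σ²_H = ((20−6)/6)² = 5.444
te_I = (1 + 4·7 + 19)/6 = 48/6 = 8; σ²_I = ((19−1)/6)² = 9.000
te_J = (5 + 4·11 + 23)/6 = 72/6 = 12; σ²_J = ((23−5)/6)² = 9.000

Forward pass:
ES_A = 0; EF_A = 7
ES_B = 0; EF_B = 4
ES_C = 0; EF_C = 9
ES_D = 0; EF_D = 13
ES_E = 0; EF_E = 13
ES_F = 4; EF_F = 4+9 = 13
ES_G = max(EF_C=9, EF_E=13) = 13; EF_G = 13+8 = 21
ES_H = 9; EF_H = 9+11 = 20
ES_I = max(EF_B=4, EF_H=20) = 20; EF_I = 20+8 = 28
ES_J = max(EF_A=7, EF_D=13, EF_F=13, EF_G=21, EF_I=28) = 28; EF_J = 28+12 = 40
Expected project duration μ = 40 hours. Critical path: C → H → I → J.

Variance along critical path = 9.000 + 5.444 + 9.000 + 9.000 = 32.444; σ = √32.444 = 5.696 hours.
Z = (49 − 40) / 5.696 = 1.580
P(T ≤ 49) = Φ(1.580) ≈ 0.943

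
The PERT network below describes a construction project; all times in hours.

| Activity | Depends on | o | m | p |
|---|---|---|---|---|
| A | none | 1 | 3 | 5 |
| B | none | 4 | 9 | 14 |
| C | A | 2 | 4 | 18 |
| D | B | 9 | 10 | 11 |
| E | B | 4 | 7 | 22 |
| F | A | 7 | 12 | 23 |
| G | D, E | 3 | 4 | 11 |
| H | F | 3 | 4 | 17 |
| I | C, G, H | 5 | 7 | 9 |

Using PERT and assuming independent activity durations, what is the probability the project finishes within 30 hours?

te_A = (1 + 4·3 + 5)/6 = 18/6 = 3; σ²_A = ((5−1)/6)² = 0.444
te_B = (4 + 4·9 + 14)/6 = 54/6 = 9; σ²_B = ((14−4)/6)² = 2.778
te_C = (2 + 4·4 + 18)/6 = 36/6 = 6; σ²_C = ((18−2)/6)² = 7.111
te_D = (9 + 4·10 + 11)/6 = 60/6 = 10; σ²_D = ((11−9)/6)² = 0.111
te_E = (4 + 4·7 + 22)/6 = 54/6 = 9; σ²_E = ((22−4)/6)² = 9.000
te_F = (7 + 4·12 + 23)/6 = 78/6 = 13; σ²_F = ((23−7)/6)² = 7.111
te_G = (3 + 4·4 + 11)/6 = 30/6 = 5; σ²_G = ((11−3)/6)² = 1.778
te_H = (3 + 4·4 + 17)/6 = 36/6 = 6; σ²_H = ((17−3)/6)² = 5.444
te_I = (5 + 4·7 + 9)/6 = 42/6 = 7; σ²_I = ((9−5)/6)² = 0.444

Forward pass:
ES_A = 0; EF_A = 3
ES_B = 0; EF_B = 9
ES_C = 3; EF_C = 3+6 = 9
ES_D = 9; EF_D = 9+10 = 19
ES_E = 9; EF_E = 9+9 = 18
ES_F = 3; EF_F = 3+13 = 16
ES_G = max(EF_D=19, EF_E=18) = 19; EF_G = 19+5 = 24
ES_H = 16; EF_H = 16+6 = 22
ES_I = max(EF_C=9, EF_G=24, EF_H=22) = 24; EF_I = 24+7 = 31
Expected project duration μ = 31 hours. Critical path: B → D → G → I.

Variance along critical path = 2.778 + 0.111 + 1.778 + 0.444 = 5.111; σ = √5.111 = 2.261 hours.
Z = (30 − 31) / 2.261 = -0.442
P(T ≤ 30) = Φ(-0.442) ≈ 0.329

0.329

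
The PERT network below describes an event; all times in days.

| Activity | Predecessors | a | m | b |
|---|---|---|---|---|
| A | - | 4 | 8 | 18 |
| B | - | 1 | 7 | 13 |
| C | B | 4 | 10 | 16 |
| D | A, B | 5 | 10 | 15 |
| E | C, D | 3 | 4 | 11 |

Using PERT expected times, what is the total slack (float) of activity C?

2 days

te_A = (4 + 4·8 + 18)/6 = 54/6 = 9
te_B = (1 + 4·7 + 13)/6 = 42/6 = 7
te_C = (4 + 4·10 + 16)/6 = 60/6 = 10
te_D = (5 + 4·10 + 15)/6 = 60/6 = 10
te_E = (3 + 4·4 + 11)/6 = 30/6 = 5

Forward pass:
ES_A = 0; EF_A = 9
ES_B = 0; EF_B = 7
ES_C = 7; EF_C = 7+10 = 17
ES_D = max(EF_A=9, EF_B=7) = 9; EF_D = 9+10 = 19
ES_E = max(EF_C=17, EF_D=19) = 19; EF_E = 19+5 = 24
Expected project duration μ = 24 days. Critical path: A → D → E.

Backward pass:
LF_E = 24; LS_E = 24−5 = 19
LF_D = LS_E = 19; LS_D = 19−10 = 9
LF_C = LS_E = 19; LS_C = 19−10 = 9
LF_B = min(LS_C=9, LS_D=9) = 9; LS_B = 9−7 = 2
LF_A = LS_D = 9; LS_A = 9−9 = 0
Slack_C = LS_C − ES_C = 9 − 7 = 2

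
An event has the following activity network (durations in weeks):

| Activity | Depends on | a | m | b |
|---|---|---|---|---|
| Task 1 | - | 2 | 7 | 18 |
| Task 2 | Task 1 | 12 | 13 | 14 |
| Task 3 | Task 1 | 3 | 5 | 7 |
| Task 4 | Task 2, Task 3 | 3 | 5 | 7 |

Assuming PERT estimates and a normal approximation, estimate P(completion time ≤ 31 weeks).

te_Task 1 = (2 + 4·7 + 18)/6 = 48/6 = 8; σ²_Task 1 = ((18−2)/6)² = 7.111
te_Task 2 = (12 + 4·13 + 14)/6 = 78/6 = 13; σ²_Task 2 = ((14−12)/6)² = 0.111
te_Task 3 = (3 + 4·5 + 7)/6 = 30/6 = 5; σ²_Task 3 = ((7−3)/6)² = 0.444
te_Task 4 = (3 + 4·5 + 7)/6 = 30/6 = 5; σ²_Task 4 = ((7−3)/6)² = 0.444

Forward pass:
ES_Task 1 = 0; EF_Task 1 = 8
ES_Task 2 = 8; EF_Task 2 = 8+13 = 21
ES_Task 3 = 8; EF_Task 3 = 8+5 = 13
ES_Task 4 = max(EF_Task 2=21, EF_Task 3=13) = 21; EF_Task 4 = 21+5 = 26
Expected project duration μ = 26 weeks. Critical path: Task 1 → Task 2 → Task 4.

Variance along critical path = 7.111 + 0.111 + 0.444 = 7.667; σ = √7.667 = 2.769 weeks.
Z = (31 − 26) / 2.769 = 1.806
P(T ≤ 31) = Φ(1.806) ≈ 0.965

0.965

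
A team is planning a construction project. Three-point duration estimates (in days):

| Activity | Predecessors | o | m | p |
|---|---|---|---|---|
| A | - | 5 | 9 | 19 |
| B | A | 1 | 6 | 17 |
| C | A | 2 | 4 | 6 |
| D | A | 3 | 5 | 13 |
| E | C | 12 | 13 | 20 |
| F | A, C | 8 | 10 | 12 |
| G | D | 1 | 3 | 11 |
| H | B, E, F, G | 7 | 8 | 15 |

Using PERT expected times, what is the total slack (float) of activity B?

11 days

te_A = (5 + 4·9 + 19)/6 = 60/6 = 10
te_B = (1 + 4·6 + 17)/6 = 42/6 = 7
te_C = (2 + 4·4 + 6)/6 = 24/6 = 4
te_D = (3 + 4·5 + 13)/6 = 36/6 = 6
te_E = (12 + 4·13 + 20)/6 = 84/6 = 14
te_F = (8 + 4·10 + 12)/6 = 60/6 = 10
te_G = (1 + 4·3 + 11)/6 = 24/6 = 4
te_H = (7 + 4·8 + 15)/6 = 54/6 = 9

Forward pass:
ES_A = 0; EF_A = 10
ES_B = 10; EF_B = 10+7 = 17
ES_C = 10; EF_C = 10+4 = 14
ES_D = 10; EF_D = 10+6 = 16
ES_E = 14; EF_E = 14+14 = 28
ES_F = max(EF_A=10, EF_C=14) = 14; EF_F = 14+10 = 24
ES_G = 16; EF_G = 16+4 = 20
ES_H = max(EF_B=17, EF_E=28, EF_F=24, EF_G=20) = 28; EF_H = 28+9 = 37
Expected project duration μ = 37 days. Critical path: A → C → E → H.

Backward pass:
LF_H = 37; LS_H = 37−9 = 28
LF_G = LS_H = 28; LS_G = 28−4 = 24
LF_F = LS_H = 28; LS_F = 28−10 = 18
LF_E = LS_H = 28; LS_E = 28−14 = 14
LF_D = LS_G = 24; LS_D = 24−6 = 18
LF_C = min(LS_E=14, LS_F=18) = 14; LS_C = 14−4 = 10
LF_B = LS_H = 28; LS_B = 28−7 = 21
LF_A = min(LS_B=21, LS_C=10, LS_D=18, LS_F=18) = 10; LS_A = 10−10 = 0
Slack_B = LS_B − ES_B = 21 − 10 = 11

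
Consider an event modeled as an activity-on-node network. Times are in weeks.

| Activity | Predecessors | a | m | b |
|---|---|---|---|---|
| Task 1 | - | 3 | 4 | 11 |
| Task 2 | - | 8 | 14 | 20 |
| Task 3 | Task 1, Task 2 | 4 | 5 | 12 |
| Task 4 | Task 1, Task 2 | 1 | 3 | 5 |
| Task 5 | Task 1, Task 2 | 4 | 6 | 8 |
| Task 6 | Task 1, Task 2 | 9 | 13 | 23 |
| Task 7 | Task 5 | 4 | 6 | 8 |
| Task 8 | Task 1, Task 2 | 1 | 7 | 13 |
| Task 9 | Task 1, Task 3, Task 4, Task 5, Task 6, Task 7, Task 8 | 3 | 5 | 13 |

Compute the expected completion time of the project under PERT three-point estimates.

te_Task 1 = (3 + 4·4 + 11)/6 = 30/6 = 5
te_Task 2 = (8 + 4·14 + 20)/6 = 84/6 = 14
te_Task 3 = (4 + 4·5 + 12)/6 = 36/6 = 6
te_Task 4 = (1 + 4·3 + 5)/6 = 18/6 = 3
te_Task 5 = (4 + 4·6 + 8)/6 = 36/6 = 6
te_Task 6 = (9 + 4·13 + 23)/6 = 84/6 = 14
te_Task 7 = (4 + 4·6 + 8)/6 = 36/6 = 6
te_Task 8 = (1 + 4·7 + 13)/6 = 42/6 = 7
te_Task 9 = (3 + 4·5 + 13)/6 = 36/6 = 6

Forward pass:
ES_Task 1 = 0; EF_Task 1 = 5
ES_Task 2 = 0; EF_Task 2 = 14
ES_Task 3 = max(EF_Task 1=5, EF_Task 2=14) = 14; EF_Task 3 = 14+6 = 20
ES_Task 4 = max(EF_Task 1=5, EF_Task 2=14) = 14; EF_Task 4 = 14+3 = 17
ES_Task 5 = max(EF_Task 1=5, EF_Task 2=14) = 14; EF_Task 5 = 14+6 = 20
ES_Task 6 = max(EF_Task 1=5, EF_Task 2=14) = 14; EF_Task 6 = 14+14 = 28
ES_Task 7 = 20; EF_Task 7 = 20+6 = 26
ES_Task 8 = max(EF_Task 1=5, EF_Task 2=14) = 14; EF_Task 8 = 14+7 = 21
ES_Task 9 = max(EF_Task 1=5, EF_Task 3=20, EF_Task 4=17, EF_Task 5=20, EF_Task 6=28, EF_Task 7=26, EF_Task 8=21) = 28; EF_Task 9 = 28+6 = 34
Expected project duration μ = 34 weeks. Critical path: Task 2 → Task 6 → Task 9.

34 weeks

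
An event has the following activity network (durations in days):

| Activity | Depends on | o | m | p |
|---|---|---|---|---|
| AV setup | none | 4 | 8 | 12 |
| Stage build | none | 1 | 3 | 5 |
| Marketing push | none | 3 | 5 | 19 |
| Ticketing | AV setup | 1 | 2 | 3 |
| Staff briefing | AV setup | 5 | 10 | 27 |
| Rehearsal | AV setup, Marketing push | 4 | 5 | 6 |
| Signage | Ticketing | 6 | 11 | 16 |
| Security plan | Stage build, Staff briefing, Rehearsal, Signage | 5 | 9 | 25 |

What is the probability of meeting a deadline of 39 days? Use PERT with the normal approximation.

te_AV setup = (4 + 4·8 + 12)/6 = 48/6 = 8; σ²_AV setup = ((12−4)/6)² = 1.778
te_Stage build = (1 + 4·3 + 5)/6 = 18/6 = 3; σ²_Stage build = ((5−1)/6)² = 0.444
te_Marketing push = (3 + 4·5 + 19)/6 = 42/6 = 7; σ²_Marketing push = ((19−3)/6)² = 7.111
te_Ticketing = (1 + 4·2 + 3)/6 = 12/6 = 2; σ²_Ticketing = ((3−1)/6)² = 0.111
te_Staff briefing = (5 + 4·10 + 27)/6 = 72/6 = 12; σ²_Staff briefing = ((27−5)/6)² = 13.444
te_Rehearsal = (4 + 4·5 + 6)/6 = 30/6 = 5; σ²_Rehearsal = ((6−4)/6)² = 0.111
te_Signage = (6 + 4·11 + 16)/6 = 66/6 = 11; σ²_Signage = ((16−6)/6)² = 2.778
te_Security plan = (5 + 4·9 + 25)/6 = 66/6 = 11; σ²_Security plan = ((25−5)/6)² = 11.111

Forward pass:
ES_AV setup = 0; EF_AV setup = 8
ES_Stage build = 0; EF_Stage build = 3
ES_Marketing push = 0; EF_Marketing push = 7
ES_Ticketing = 8; EF_Ticketing = 8+2 = 10
ES_Staff briefing = 8; EF_Staff briefing = 8+12 = 20
ES_Rehearsal = max(EF_AV setup=8, EF_Marketing push=7) = 8; EF_Rehearsal = 8+5 = 13
ES_Signage = 10; EF_Signage = 10+11 = 21
ES_Security plan = max(EF_Stage build=3, EF_Staff briefing=20, EF_Rehearsal=13, EF_Signage=21) = 21; EF_Security plan = 21+11 = 32
Expected project duration μ = 32 days. Critical path: AV setup → Ticketing → Signage → Security plan.

Variance along critical path = 1.778 + 0.111 + 2.778 + 11.111 = 15.778; σ = √15.778 = 3.972 days.
Z = (39 − 32) / 3.972 = 1.762
P(T ≤ 39) = Φ(1.762) ≈ 0.961

0.961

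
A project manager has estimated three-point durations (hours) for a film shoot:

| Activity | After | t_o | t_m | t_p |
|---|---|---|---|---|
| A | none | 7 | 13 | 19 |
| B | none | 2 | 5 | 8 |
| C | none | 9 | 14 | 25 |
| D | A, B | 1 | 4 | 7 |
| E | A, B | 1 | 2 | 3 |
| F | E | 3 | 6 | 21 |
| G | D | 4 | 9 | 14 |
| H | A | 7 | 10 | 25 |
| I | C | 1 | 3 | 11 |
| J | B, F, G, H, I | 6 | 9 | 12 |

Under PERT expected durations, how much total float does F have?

3 hours

te_A = (7 + 4·13 + 19)/6 = 78/6 = 13
te_B = (2 + 4·5 + 8)/6 = 30/6 = 5
te_C = (9 + 4·14 + 25)/6 = 90/6 = 15
te_D = (1 + 4·4 + 7)/6 = 24/6 = 4
te_E = (1 + 4·2 + 3)/6 = 12/6 = 2
te_F = (3 + 4·6 + 21)/6 = 48/6 = 8
te_G = (4 + 4·9 + 14)/6 = 54/6 = 9
te_H = (7 + 4·10 + 25)/6 = 72/6 = 12
te_I = (1 + 4·3 + 11)/6 = 24/6 = 4
te_J = (6 + 4·9 + 12)/6 = 54/6 = 9

Forward pass:
ES_A = 0; EF_A = 13
ES_B = 0; EF_B = 5
ES_C = 0; EF_C = 15
ES_D = max(EF_A=13, EF_B=5) = 13; EF_D = 13+4 = 17
ES_E = max(EF_A=13, EF_B=5) = 13; EF_E = 13+2 = 15
ES_F = 15; EF_F = 15+8 = 23
ES_G = 17; EF_G = 17+9 = 26
ES_H = 13; EF_H = 13+12 = 25
ES_I = 15; EF_I = 15+4 = 19
ES_J = max(EF_B=5, EF_F=23, EF_G=26, EF_H=25, EF_I=19) = 26; EF_J = 26+9 = 35
Expected project duration μ = 35 hours. Critical path: A → D → G → J.

Backward pass:
LF_J = 35; LS_J = 35−9 = 26
LF_I = LS_J = 26; LS_I = 26−4 = 22
LF_H = LS_J = 26; LS_H = 26−12 = 14
LF_G = LS_J = 26; LS_G = 26−9 = 17
LF_F = LS_J = 26; LS_F = 26−8 = 18
LF_E = LS_F = 18; LS_E = 18−2 = 16
LF_D = LS_G = 17; LS_D = 17−4 = 13
LF_C = LS_I = 22; LS_C = 22−15 = 7
LF_B = min(LS_D=13, LS_E=16, LS_J=26) = 13; LS_B = 13−5 = 8
LF_A = min(LS_D=13, LS_E=16, LS_H=14) = 13; LS_A = 13−13 = 0
Slack_F = LS_F − ES_F = 18 − 15 = 3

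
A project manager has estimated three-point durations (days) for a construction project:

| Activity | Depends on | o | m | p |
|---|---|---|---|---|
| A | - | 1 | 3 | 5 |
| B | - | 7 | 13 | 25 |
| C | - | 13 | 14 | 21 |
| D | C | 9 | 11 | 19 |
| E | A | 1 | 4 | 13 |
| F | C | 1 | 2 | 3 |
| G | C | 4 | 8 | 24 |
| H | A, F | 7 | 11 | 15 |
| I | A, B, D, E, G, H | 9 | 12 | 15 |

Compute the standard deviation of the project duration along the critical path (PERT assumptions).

te_A = (1 + 4·3 + 5)/6 = 18/6 = 3; σ²_A = ((5−1)/6)² = 0.444
te_B = (7 + 4·13 + 25)/6 = 84/6 = 14; σ²_B = ((25−7)/6)² = 9.000
te_C = (13 + 4·14 + 21)/6 = 90/6 = 15; σ²_C = ((21−13)/6)² = 1.778
te_D = (9 + 4·11 + 19)/6 = 72/6 = 12; σ²_D = ((19−9)/6)² = 2.778
te_E = (1 + 4·4 + 13)/6 = 30/6 = 5; σ²_E = ((13−1)/6)² = 4.000
te_F = (1 + 4·2 + 3)/6 = 12/6 = 2; σ²_F = ((3−1)/6)² = 0.111
te_G = (4 + 4·8 + 24)/6 = 60/6 = 10; σ²_G = ((24−4)/6)² = 11.111
te_H = (7 + 4·11 + 15)/6 = 66/6 = 11; σ²_H = ((15−7)/6)² = 1.778
te_I = (9 + 4·12 + 15)/6 = 72/6 = 12; σ²_I = ((15−9)/6)² = 1.000

Forward pass:
ES_A = 0; EF_A = 3
ES_B = 0; EF_B = 14
ES_C = 0; EF_C = 15
ES_D = 15; EF_D = 15+12 = 27
ES_E = 3; EF_E = 3+5 = 8
ES_F = 15; EF_F = 15+2 = 17
ES_G = 15; EF_G = 15+10 = 25
ES_H = max(EF_A=3, EF_F=17) = 17; EF_H = 17+11 = 28
ES_I = max(EF_A=3, EF_B=14, EF_D=27, EF_E=8, EF_G=25, EF_H=28) = 28; EF_I = 28+12 = 40
Expected project duration μ = 40 days. Critical path: C → F → H → I.

Variance along critical path = 1.778 + 0.111 + 1.778 + 1.000 = 4.667
σ = √4.667 = 2.160 days

2.16 days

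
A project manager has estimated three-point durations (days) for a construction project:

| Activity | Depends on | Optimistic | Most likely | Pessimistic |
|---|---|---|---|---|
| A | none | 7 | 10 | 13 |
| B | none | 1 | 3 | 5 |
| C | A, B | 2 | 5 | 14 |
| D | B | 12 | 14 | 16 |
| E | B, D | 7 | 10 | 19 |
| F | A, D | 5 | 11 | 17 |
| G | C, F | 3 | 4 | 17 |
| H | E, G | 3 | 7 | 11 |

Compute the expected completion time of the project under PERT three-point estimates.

te_A = (7 + 4·10 + 13)/6 = 60/6 = 10
te_B = (1 + 4·3 + 5)/6 = 18/6 = 3
te_C = (2 + 4·5 + 14)/6 = 36/6 = 6
te_D = (12 + 4·14 + 16)/6 = 84/6 = 14
te_E = (7 + 4·10 + 19)/6 = 66/6 = 11
te_F = (5 + 4·11 + 17)/6 = 66/6 = 11
te_G = (3 + 4·4 + 17)/6 = 36/6 = 6
te_H = (3 + 4·7 + 11)/6 = 42/6 = 7

Forward pass:
ES_A = 0; EF_A = 10
ES_B = 0; EF_B = 3
ES_C = max(EF_A=10, EF_B=3) = 10; EF_C = 10+6 = 16
ES_D = 3; EF_D = 3+14 = 17
ES_E = max(EF_B=3, EF_D=17) = 17; EF_E = 17+11 = 28
ES_F = max(EF_A=10, EF_D=17) = 17; EF_F = 17+11 = 28
ES_G = max(EF_C=16, EF_F=28) = 28; EF_G = 28+6 = 34
ES_H = max(EF_E=28, EF_G=34) = 34; EF_H = 34+7 = 41
Expected project duration μ = 41 days. Critical path: B → D → F → G → H.

41 days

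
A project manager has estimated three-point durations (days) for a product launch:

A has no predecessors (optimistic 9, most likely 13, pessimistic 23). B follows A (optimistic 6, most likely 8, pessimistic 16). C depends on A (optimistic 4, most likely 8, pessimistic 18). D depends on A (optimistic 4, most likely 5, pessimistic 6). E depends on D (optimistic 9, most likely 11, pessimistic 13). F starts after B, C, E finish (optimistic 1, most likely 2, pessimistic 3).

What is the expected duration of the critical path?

te_A = (9 + 4·13 + 23)/6 = 84/6 = 14
te_B = (6 + 4·8 + 16)/6 = 54/6 = 9
te_C = (4 + 4·8 + 18)/6 = 54/6 = 9
te_D = (4 + 4·5 + 6)/6 = 30/6 = 5
te_E = (9 + 4·11 + 13)/6 = 66/6 = 11
te_F = (1 + 4·2 + 3)/6 = 12/6 = 2

Forward pass:
ES_A = 0; EF_A = 14
ES_B = 14; EF_B = 14+9 = 23
ES_C = 14; EF_C = 14+9 = 23
ES_D = 14; EF_D = 14+5 = 19
ES_E = 19; EF_E = 19+11 = 30
ES_F = max(EF_B=23, EF_C=23, EF_E=30) = 30; EF_F = 30+2 = 32
Expected project duration μ = 32 days. Critical path: A → D → E → F.

32 days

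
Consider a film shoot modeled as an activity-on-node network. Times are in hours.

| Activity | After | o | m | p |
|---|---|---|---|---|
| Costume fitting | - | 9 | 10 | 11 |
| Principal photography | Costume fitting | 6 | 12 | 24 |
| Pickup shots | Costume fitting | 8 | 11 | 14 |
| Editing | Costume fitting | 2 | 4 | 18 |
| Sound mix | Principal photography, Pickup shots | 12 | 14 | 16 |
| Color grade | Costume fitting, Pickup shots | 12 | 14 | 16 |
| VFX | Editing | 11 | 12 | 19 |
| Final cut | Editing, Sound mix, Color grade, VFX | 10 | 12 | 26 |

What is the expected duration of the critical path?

51 hours

te_Costume fitting = (9 + 4·10 + 11)/6 = 60/6 = 10
te_Principal photography = (6 + 4·12 + 24)/6 = 78/6 = 13
te_Pickup shots = (8 + 4·11 + 14)/6 = 66/6 = 11
te_Editing = (2 + 4·4 + 18)/6 = 36/6 = 6
te_Sound mix = (12 + 4·14 + 16)/6 = 84/6 = 14
te_Color grade = (12 + 4·14 + 16)/6 = 84/6 = 14
te_VFX = (11 + 4·12 + 19)/6 = 78/6 = 13
te_Final cut = (10 + 4·12 + 26)/6 = 84/6 = 14

Forward pass:
ES_Costume fitting = 0; EF_Costume fitting = 10
ES_Principal photography = 10; EF_Principal photography = 10+13 = 23
ES_Pickup shots = 10; EF_Pickup shots = 10+11 = 21
ES_Editing = 10; EF_Editing = 10+6 = 16
ES_Sound mix = max(EF_Principal photography=23, EF_Pickup shots=21) = 23; EF_Sound mix = 23+14 = 37
ES_Color grade = max(EF_Costume fitting=10, EF_Pickup shots=21) = 21; EF_Color grade = 21+14 = 35
ES_VFX = 16; EF_VFX = 16+13 = 29
ES_Final cut = max(EF_Editing=16, EF_Sound mix=37, EF_Color grade=35, EF_VFX=29) = 37; EF_Final cut = 37+14 = 51
Expected project duration μ = 51 hours. Critical path: Costume fitting → Principal photography → Sound mix → Final cut.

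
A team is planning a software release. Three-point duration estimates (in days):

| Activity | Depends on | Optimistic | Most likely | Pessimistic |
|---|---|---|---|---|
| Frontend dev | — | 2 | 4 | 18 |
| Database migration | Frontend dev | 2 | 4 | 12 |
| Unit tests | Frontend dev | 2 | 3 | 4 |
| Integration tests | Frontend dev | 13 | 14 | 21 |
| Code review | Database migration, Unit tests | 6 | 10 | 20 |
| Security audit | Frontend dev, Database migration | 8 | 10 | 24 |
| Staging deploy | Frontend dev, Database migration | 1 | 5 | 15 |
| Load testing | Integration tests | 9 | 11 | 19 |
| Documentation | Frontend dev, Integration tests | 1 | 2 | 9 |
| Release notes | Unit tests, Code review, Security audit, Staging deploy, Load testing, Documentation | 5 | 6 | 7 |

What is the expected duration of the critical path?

te_Frontend dev = (2 + 4·4 + 18)/6 = 36/6 = 6
te_Database migration = (2 + 4·4 + 12)/6 = 30/6 = 5
te_Unit tests = (2 + 4·3 + 4)/6 = 18/6 = 3
te_Integration tests = (13 + 4·14 + 21)/6 = 90/6 = 15
te_Code review = (6 + 4·10 + 20)/6 = 66/6 = 11
te_Security audit = (8 + 4·10 + 24)/6 = 72/6 = 12
te_Staging deploy = (1 + 4·5 + 15)/6 = 36/6 = 6
te_Load testing = (9 + 4·11 + 19)/6 = 72/6 = 12
te_Documentation = (1 + 4·2 + 9)/6 = 18/6 = 3
te_Release notes = (5 + 4·6 + 7)/6 = 36/6 = 6

Forward pass:
ES_Frontend dev = 0; EF_Frontend dev = 6
ES_Database migration = 6; EF_Database migration = 6+5 = 11
ES_Unit tests = 6; EF_Unit tests = 6+3 = 9
ES_Integration tests = 6; EF_Integration tests = 6+15 = 21
ES_Code review = max(EF_Database migration=11, EF_Unit tests=9) = 11; EF_Code review = 11+11 = 22
ES_Security audit = max(EF_Frontend dev=6, EF_Database migration=11) = 11; EF_Security audit = 11+12 = 23
ES_Staging deploy = max(EF_Frontend dev=6, EF_Database migration=11) = 11; EF_Staging deploy = 11+6 = 17
ES_Load testing = 21; EF_Load testing = 21+12 = 33
ES_Documentation = max(EF_Frontend dev=6, EF_Integration tests=21) = 21; EF_Documentation = 21+3 = 24
ES_Release notes = max(EF_Unit tests=9, EF_Code review=22, EF_Security audit=23, EF_Staging deploy=17, EF_Load testing=33, EF_Documentation=24) = 33; EF_Release notes = 33+6 = 39
Expected project duration μ = 39 days. Critical path: Frontend dev → Integration tests → Load testing → Release notes.

39 days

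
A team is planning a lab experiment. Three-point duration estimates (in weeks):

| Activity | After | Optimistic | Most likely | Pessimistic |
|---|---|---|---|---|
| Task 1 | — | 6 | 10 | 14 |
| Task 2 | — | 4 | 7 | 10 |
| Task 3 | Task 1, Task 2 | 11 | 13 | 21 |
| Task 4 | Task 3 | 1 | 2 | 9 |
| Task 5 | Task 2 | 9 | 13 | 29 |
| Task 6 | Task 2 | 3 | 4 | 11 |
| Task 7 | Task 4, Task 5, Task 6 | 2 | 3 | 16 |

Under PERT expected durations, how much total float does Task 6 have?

te_Task 1 = (6 + 4·10 + 14)/6 = 60/6 = 10
te_Task 2 = (4 + 4·7 + 10)/6 = 42/6 = 7
te_Task 3 = (11 + 4·13 + 21)/6 = 84/6 = 14
te_Task 4 = (1 + 4·2 + 9)/6 = 18/6 = 3
te_Task 5 = (9 + 4·13 + 29)/6 = 90/6 = 15
te_Task 6 = (3 + 4·4 + 11)/6 = 30/6 = 5
te_Task 7 = (2 + 4·3 + 16)/6 = 30/6 = 5

Forward pass:
ES_Task 1 = 0; EF_Task 1 = 10
ES_Task 2 = 0; EF_Task 2 = 7
ES_Task 3 = max(EF_Task 1=10, EF_Task 2=7) = 10; EF_Task 3 = 10+14 = 24
ES_Task 4 = 24; EF_Task 4 = 24+3 = 27
ES_Task 5 = 7; EF_Task 5 = 7+15 = 22
ES_Task 6 = 7; EF_Task 6 = 7+5 = 12
ES_Task 7 = max(EF_Task 4=27, EF_Task 5=22, EF_Task 6=12) = 27; EF_Task 7 = 27+5 = 32
Expected project duration μ = 32 weeks. Critical path: Task 1 → Task 3 → Task 4 → Task 7.

Backward pass:
LF_Task 7 = 32; LS_Task 7 = 32−5 = 27
LF_Task 6 = LS_Task 7 = 27; LS_Task 6 = 27−5 = 22
LF_Task 5 = LS_Task 7 = 27; LS_Task 5 = 27−15 = 12
LF_Task 4 = LS_Task 7 = 27; LS_Task 4 = 27−3 = 24
LF_Task 3 = LS_Task 4 = 24; LS_Task 3 = 24−14 = 10
LF_Task 2 = min(LS_Task 3=10, LS_Task 5=12, LS_Task 6=22) = 10; LS_Task 2 = 10−7 = 3
LF_Task 1 = LS_Task 3 = 10; LS_Task 1 = 10−10 = 0
Slack_Task 6 = LS_Task 6 − ES_Task 6 = 22 − 7 = 15

15 weeks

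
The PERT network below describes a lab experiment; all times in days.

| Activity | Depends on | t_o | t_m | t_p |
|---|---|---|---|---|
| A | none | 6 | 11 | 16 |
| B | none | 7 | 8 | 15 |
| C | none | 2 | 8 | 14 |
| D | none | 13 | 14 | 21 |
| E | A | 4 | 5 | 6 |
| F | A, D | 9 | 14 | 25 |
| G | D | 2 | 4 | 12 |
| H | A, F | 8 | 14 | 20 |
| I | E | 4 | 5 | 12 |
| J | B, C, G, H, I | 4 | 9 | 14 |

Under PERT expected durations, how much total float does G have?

24 days

te_A = (6 + 4·11 + 16)/6 = 66/6 = 11
te_B = (7 + 4·8 + 15)/6 = 54/6 = 9
te_C = (2 + 4·8 + 14)/6 = 48/6 = 8
te_D = (13 + 4·14 + 21)/6 = 90/6 = 15
te_E = (4 + 4·5 + 6)/6 = 30/6 = 5
te_F = (9 + 4·14 + 25)/6 = 90/6 = 15
te_G = (2 + 4·4 + 12)/6 = 30/6 = 5
te_H = (8 + 4·14 + 20)/6 = 84/6 = 14
te_I = (4 + 4·5 + 12)/6 = 36/6 = 6
te_J = (4 + 4·9 + 14)/6 = 54/6 = 9

Forward pass:
ES_A = 0; EF_A = 11
ES_B = 0; EF_B = 9
ES_C = 0; EF_C = 8
ES_D = 0; EF_D = 15
ES_E = 11; EF_E = 11+5 = 16
ES_F = max(EF_A=11, EF_D=15) = 15; EF_F = 15+15 = 30
ES_G = 15; EF_G = 15+5 = 20
ES_H = max(EF_A=11, EF_F=30) = 30; EF_H = 30+14 = 44
ES_I = 16; EF_I = 16+6 = 22
ES_J = max(EF_B=9, EF_C=8, EF_G=20, EF_H=44, EF_I=22) = 44; EF_J = 44+9 = 53
Expected project duration μ = 53 days. Critical path: D → F → H → J.

Backward pass:
LF_J = 53; LS_J = 53−9 = 44
LF_I = LS_J = 44; LS_I = 44−6 = 38
LF_H = LS_J = 44; LS_H = 44−14 = 30
LF_G = LS_J = 44; LS_G = 44−5 = 39
LF_F = LS_H = 30; LS_F = 30−15 = 15
LF_E = LS_I = 38; LS_E = 38−5 = 33
LF_D = min(LS_F=15, LS_G=39) = 15; LS_D = 15−15 = 0
LF_C = LS_J = 44; LS_C = 44−8 = 36
LF_B = LS_J = 44; LS_B = 44−9 = 35
LF_A = min(LS_E=33, LS_F=15, LS_H=30) = 15; LS_A = 15−11 = 4
Slack_G = LS_G − ES_G = 39 − 15 = 24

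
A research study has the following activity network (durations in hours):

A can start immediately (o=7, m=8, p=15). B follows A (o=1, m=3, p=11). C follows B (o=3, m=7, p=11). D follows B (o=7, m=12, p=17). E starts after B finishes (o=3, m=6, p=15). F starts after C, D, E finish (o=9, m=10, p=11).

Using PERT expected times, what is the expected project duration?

te_A = (7 + 4·8 + 15)/6 = 54/6 = 9
te_B = (1 + 4·3 + 11)/6 = 24/6 = 4
te_C = (3 + 4·7 + 11)/6 = 42/6 = 7
te_D = (7 + 4·12 + 17)/6 = 72/6 = 12
te_E = (3 + 4·6 + 15)/6 = 42/6 = 7
te_F = (9 + 4·10 + 11)/6 = 60/6 = 10

Forward pass:
ES_A = 0; EF_A = 9
ES_B = 9; EF_B = 9+4 = 13
ES_C = 13; EF_C = 13+7 = 20
ES_D = 13; EF_D = 13+12 = 25
ES_E = 13; EF_E = 13+7 = 20
ES_F = max(EF_C=20, EF_D=25, EF_E=20) = 25; EF_F = 25+10 = 35
Expected project duration μ = 35 hours. Critical path: A → B → D → F.

35 hours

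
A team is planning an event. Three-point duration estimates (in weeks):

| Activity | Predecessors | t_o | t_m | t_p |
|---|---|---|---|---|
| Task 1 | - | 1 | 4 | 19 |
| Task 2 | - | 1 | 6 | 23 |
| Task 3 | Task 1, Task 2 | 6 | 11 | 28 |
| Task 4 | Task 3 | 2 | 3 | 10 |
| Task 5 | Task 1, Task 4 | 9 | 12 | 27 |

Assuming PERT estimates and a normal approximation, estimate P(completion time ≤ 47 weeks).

te_Task 1 = (1 + 4·4 + 19)/6 = 36/6 = 6; σ²_Task 1 = ((19−1)/6)² = 9.000
te_Task 2 = (1 + 4·6 + 23)/6 = 48/6 = 8; σ²_Task 2 = ((23−1)/6)² = 13.444
te_Task 3 = (6 + 4·11 + 28)/6 = 78/6 = 13; σ²_Task 3 = ((28−6)/6)² = 13.444
te_Task 4 = (2 + 4·3 + 10)/6 = 24/6 = 4; σ²_Task 4 = ((10−2)/6)² = 1.778
te_Task 5 = (9 + 4·12 + 27)/6 = 84/6 = 14; σ²_Task 5 = ((27−9)/6)² = 9.000

Forward pass:
ES_Task 1 = 0; EF_Task 1 = 6
ES_Task 2 = 0; EF_Task 2 = 8
ES_Task 3 = max(EF_Task 1=6, EF_Task 2=8) = 8; EF_Task 3 = 8+13 = 21
ES_Task 4 = 21; EF_Task 4 = 21+4 = 25
ES_Task 5 = max(EF_Task 1=6, EF_Task 4=25) = 25; EF_Task 5 = 25+14 = 39
Expected project duration μ = 39 weeks. Critical path: Task 2 → Task 3 → Task 4 → Task 5.

Variance along critical path = 13.444 + 13.444 + 1.778 + 9.000 = 37.667; σ = √37.667 = 6.137 weeks.
Z = (47 − 39) / 6.137 = 1.304
P(T ≤ 47) = Φ(1.304) ≈ 0.904

0.904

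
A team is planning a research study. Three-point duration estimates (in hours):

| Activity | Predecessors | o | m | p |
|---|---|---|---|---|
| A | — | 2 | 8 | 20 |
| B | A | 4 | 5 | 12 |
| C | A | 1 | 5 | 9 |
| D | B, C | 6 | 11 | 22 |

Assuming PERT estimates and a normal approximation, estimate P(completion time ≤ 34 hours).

0.951

te_A = (2 + 4·8 + 20)/6 = 54/6 = 9; σ²_A = ((20−2)/6)² = 9.000
te_B = (4 + 4·5 + 12)/6 = 36/6 = 6; σ²_B = ((12−4)/6)² = 1.778
te_C = (1 + 4·5 + 9)/6 = 30/6 = 5; σ²_C = ((9−1)/6)² = 1.778
te_D = (6 + 4·11 + 22)/6 = 72/6 = 12; σ²_D = ((22−6)/6)² = 7.111

Forward pass:
ES_A = 0; EF_A = 9
ES_B = 9; EF_B = 9+6 = 15
ES_C = 9; EF_C = 9+5 = 14
ES_D = max(EF_B=15, EF_C=14) = 15; EF_D = 15+12 = 27
Expected project duration μ = 27 hours. Critical path: A → B → D.

Variance along critical path = 9.000 + 1.778 + 7.111 = 17.889; σ = √17.889 = 4.230 hours.
Z = (34 − 27) / 4.230 = 1.655
P(T ≤ 34) = Φ(1.655) ≈ 0.951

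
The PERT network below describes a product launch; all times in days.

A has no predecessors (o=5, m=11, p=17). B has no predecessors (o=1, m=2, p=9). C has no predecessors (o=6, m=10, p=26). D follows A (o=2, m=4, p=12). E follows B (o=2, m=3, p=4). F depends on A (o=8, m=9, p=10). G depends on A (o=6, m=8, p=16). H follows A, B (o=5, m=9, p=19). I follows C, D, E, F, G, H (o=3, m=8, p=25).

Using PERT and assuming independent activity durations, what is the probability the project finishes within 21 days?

0.018

te_A = (5 + 4·11 + 17)/6 = 66/6 = 11; σ²_A = ((17−5)/6)² = 4.000
te_B = (1 + 4·2 + 9)/6 = 18/6 = 3; σ²_B = ((9−1)/6)² = 1.778
te_C = (6 + 4·10 + 26)/6 = 72/6 = 12; σ²_C = ((26−6)/6)² = 11.111
te_D = (2 + 4·4 + 12)/6 = 30/6 = 5; σ²_D = ((12−2)/6)² = 2.778
te_E = (2 + 4·3 + 4)/6 = 18/6 = 3; σ²_E = ((4−2)/6)² = 0.111
te_F = (8 + 4·9 + 10)/6 = 54/6 = 9; σ²_F = ((10−8)/6)² = 0.111
te_G = (6 + 4·8 + 16)/6 = 54/6 = 9; σ²_G = ((16−6)/6)² = 2.778
te_H = (5 + 4·9 + 19)/6 = 60/6 = 10; σ²_H = ((19−5)/6)² = 5.444
te_I = (3 + 4·8 + 25)/6 = 60/6 = 10; σ²_I = ((25−3)/6)² = 13.444

Forward pass:
ES_A = 0; EF_A = 11
ES_B = 0; EF_B = 3
ES_C = 0; EF_C = 12
ES_D = 11; EF_D = 11+5 = 16
ES_E = 3; EF_E = 3+3 = 6
ES_F = 11; EF_F = 11+9 = 20
ES_G = 11; EF_G = 11+9 = 20
ES_H = max(EF_A=11, EF_B=3) = 11; EF_H = 11+10 = 21
ES_I = max(EF_C=12, EF_D=16, EF_E=6, EF_F=20, EF_G=20, EF_H=21) = 21; EF_I = 21+10 = 31
Expected project duration μ = 31 days. Critical path: A → H → I.

Variance along critical path = 4.000 + 5.444 + 13.444 = 22.889; σ = √22.889 = 4.784 days.
Z = (21 − 31) / 4.784 = -2.090
P(T ≤ 21) = Φ(-2.090) ≈ 0.018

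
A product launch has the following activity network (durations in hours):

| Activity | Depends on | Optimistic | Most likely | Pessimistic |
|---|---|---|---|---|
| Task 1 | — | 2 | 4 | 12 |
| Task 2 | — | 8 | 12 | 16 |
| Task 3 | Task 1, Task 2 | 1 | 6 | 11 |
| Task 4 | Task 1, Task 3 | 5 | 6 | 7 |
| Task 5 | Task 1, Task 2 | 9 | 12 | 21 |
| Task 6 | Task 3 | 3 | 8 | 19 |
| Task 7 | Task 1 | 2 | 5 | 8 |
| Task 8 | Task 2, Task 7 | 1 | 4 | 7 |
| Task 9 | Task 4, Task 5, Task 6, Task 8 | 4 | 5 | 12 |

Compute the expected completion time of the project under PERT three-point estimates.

te_Task 1 = (2 + 4·4 + 12)/6 = 30/6 = 5
te_Task 2 = (8 + 4·12 + 16)/6 = 72/6 = 12
te_Task 3 = (1 + 4·6 + 11)/6 = 36/6 = 6
te_Task 4 = (5 + 4·6 + 7)/6 = 36/6 = 6
te_Task 5 = (9 + 4·12 + 21)/6 = 78/6 = 13
te_Task 6 = (3 + 4·8 + 19)/6 = 54/6 = 9
te_Task 7 = (2 + 4·5 + 8)/6 = 30/6 = 5
te_Task 8 = (1 + 4·4 + 7)/6 = 24/6 = 4
te_Task 9 = (4 + 4·5 + 12)/6 = 36/6 = 6

Forward pass:
ES_Task 1 = 0; EF_Task 1 = 5
ES_Task 2 = 0; EF_Task 2 = 12
ES_Task 3 = max(EF_Task 1=5, EF_Task 2=12) = 12; EF_Task 3 = 12+6 = 18
ES_Task 4 = max(EF_Task 1=5, EF_Task 3=18) = 18; EF_Task 4 = 18+6 = 24
ES_Task 5 = max(EF_Task 1=5, EF_Task 2=12) = 12; EF_Task 5 = 12+13 = 25
ES_Task 6 = 18; EF_Task 6 = 18+9 = 27
ES_Task 7 = 5; EF_Task 7 = 5+5 = 10
ES_Task 8 = max(EF_Task 2=12, EF_Task 7=10) = 12; EF_Task 8 = 12+4 = 16
ES_Task 9 = max(EF_Task 4=24, EF_Task 5=25, EF_Task 6=27, EF_Task 8=16) = 27; EF_Task 9 = 27+6 = 33
Expected project duration μ = 33 hours. Critical path: Task 2 → Task 3 → Task 6 → Task 9.

33 hours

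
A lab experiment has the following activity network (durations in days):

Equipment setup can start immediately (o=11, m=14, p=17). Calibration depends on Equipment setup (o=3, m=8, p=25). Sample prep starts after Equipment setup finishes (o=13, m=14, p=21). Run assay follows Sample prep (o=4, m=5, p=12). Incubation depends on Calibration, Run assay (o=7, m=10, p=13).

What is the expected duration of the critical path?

45 days

te_Equipment setup = (11 + 4·14 + 17)/6 = 84/6 = 14
te_Calibration = (3 + 4·8 + 25)/6 = 60/6 = 10
te_Sample prep = (13 + 4·14 + 21)/6 = 90/6 = 15
te_Run assay = (4 + 4·5 + 12)/6 = 36/6 = 6
te_Incubation = (7 + 4·10 + 13)/6 = 60/6 = 10

Forward pass:
ES_Equipment setup = 0; EF_Equipment setup = 14
ES_Calibration = 14; EF_Calibration = 14+10 = 24
ES_Sample prep = 14; EF_Sample prep = 14+15 = 29
ES_Run assay = 29; EF_Run assay = 29+6 = 35
ES_Incubation = max(EF_Calibration=24, EF_Run assay=35) = 35; EF_Incubation = 35+10 = 45
Expected project duration μ = 45 days. Critical path: Equipment setup → Sample prep → Run assay → Incubation.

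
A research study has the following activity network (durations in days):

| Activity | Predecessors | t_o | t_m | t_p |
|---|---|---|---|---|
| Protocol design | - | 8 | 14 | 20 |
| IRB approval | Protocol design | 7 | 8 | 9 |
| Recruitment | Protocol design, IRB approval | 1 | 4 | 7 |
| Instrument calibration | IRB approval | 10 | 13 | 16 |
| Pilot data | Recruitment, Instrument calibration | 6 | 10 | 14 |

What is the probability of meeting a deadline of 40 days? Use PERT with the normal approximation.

0.028

te_Protocol design = (8 + 4·14 + 20)/6 = 84/6 = 14; σ²_Protocol design = ((20−8)/6)² = 4.000
te_IRB approval = (7 + 4·8 + 9)/6 = 48/6 = 8; σ²_IRB approval = ((9−7)/6)² = 0.111
te_Recruitment = (1 + 4·4 + 7)/6 = 24/6 = 4; σ²_Recruitment = ((7−1)/6)² = 1.000
te_Instrument calibration = (10 + 4·13 + 16)/6 = 78/6 = 13; σ²_Instrument calibration = ((16−10)/6)² = 1.000
te_Pilot data = (6 + 4·10 + 14)/6 = 60/6 = 10; σ²_Pilot data = ((14−6)/6)² = 1.778

Forward pass:
ES_Protocol design = 0; EF_Protocol design = 14
ES_IRB approval = 14; EF_IRB approval = 14+8 = 22
ES_Recruitment = max(EF_Protocol design=14, EF_IRB approval=22) = 22; EF_Recruitment = 22+4 = 26
ES_Instrument calibration = 22; EF_Instrument calibration = 22+13 = 35
ES_Pilot data = max(EF_Recruitment=26, EF_Instrument calibration=35) = 35; EF_Pilot data = 35+10 = 45
Expected project duration μ = 45 days. Critical path: Protocol design → IRB approval → Instrument calibration → Pilot data.

Variance along critical path = 4.000 + 0.111 + 1.000 + 1.778 = 6.889; σ = √6.889 = 2.625 days.
Z = (40 − 45) / 2.625 = -1.905
P(T ≤ 40) = Φ(-1.905) ≈ 0.028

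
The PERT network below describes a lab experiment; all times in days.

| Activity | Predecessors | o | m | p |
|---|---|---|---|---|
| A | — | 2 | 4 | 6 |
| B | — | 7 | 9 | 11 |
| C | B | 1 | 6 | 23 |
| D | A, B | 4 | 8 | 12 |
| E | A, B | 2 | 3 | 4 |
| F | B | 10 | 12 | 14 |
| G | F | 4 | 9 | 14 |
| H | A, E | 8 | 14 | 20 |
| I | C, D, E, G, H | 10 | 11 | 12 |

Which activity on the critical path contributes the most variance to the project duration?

G

te_A = (2 + 4·4 + 6)/6 = 24/6 = 4; σ²_A = ((6−2)/6)² = 0.444
te_B = (7 + 4·9 + 11)/6 = 54/6 = 9; σ²_B = ((11−7)/6)² = 0.444
te_C = (1 + 4·6 + 23)/6 = 48/6 = 8; σ²_C = ((23−1)/6)² = 13.444
te_D = (4 + 4·8 + 12)/6 = 48/6 = 8; σ²_D = ((12−4)/6)² = 1.778
te_E = (2 + 4·3 + 4)/6 = 18/6 = 3; σ²_E = ((4−2)/6)² = 0.111
te_F = (10 + 4·12 + 14)/6 = 72/6 = 12; σ²_F = ((14−10)/6)² = 0.444
te_G = (4 + 4·9 + 14)/6 = 54/6 = 9; σ²_G = ((14−4)/6)² = 2.778
te_H = (8 + 4·14 + 20)/6 = 84/6 = 14; σ²_H = ((20−8)/6)² = 4.000
te_I = (10 + 4·11 + 12)/6 = 66/6 = 11; σ²_I = ((12−10)/6)² = 0.111

Forward pass:
ES_A = 0; EF_A = 4
ES_B = 0; EF_B = 9
ES_C = 9; EF_C = 9+8 = 17
ES_D = max(EF_A=4, EF_B=9) = 9; EF_D = 9+8 = 17
ES_E = max(EF_A=4, EF_B=9) = 9; EF_E = 9+3 = 12
ES_F = 9; EF_F = 9+12 = 21
ES_G = 21; EF_G = 21+9 = 30
ES_H = max(EF_A=4, EF_E=12) = 12; EF_H = 12+14 = 26
ES_I = max(EF_C=17, EF_D=17, EF_E=12, EF_G=30, EF_H=26) = 30; EF_I = 30+11 = 41
Expected project duration μ = 41 days. Critical path: B → F → G → I.

Variances on critical path: σ²_B=0.444, σ²_F=0.444, σ²_G=2.778, σ²_I=0.111.
Largest is σ²_G = 2.778.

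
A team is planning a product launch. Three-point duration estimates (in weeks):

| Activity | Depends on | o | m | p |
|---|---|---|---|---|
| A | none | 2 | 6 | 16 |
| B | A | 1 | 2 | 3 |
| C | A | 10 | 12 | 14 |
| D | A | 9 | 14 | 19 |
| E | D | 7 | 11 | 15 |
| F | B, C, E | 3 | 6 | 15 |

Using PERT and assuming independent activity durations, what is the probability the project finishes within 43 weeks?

te_A = (2 + 4·6 + 16)/6 = 42/6 = 7; σ²_A = ((16−2)/6)² = 5.444
te_B = (1 + 4·2 + 3)/6 = 12/6 = 2; σ²_B = ((3−1)/6)² = 0.111
te_C = (10 + 4·12 + 14)/6 = 72/6 = 12; σ²_C = ((14−10)/6)² = 0.444
te_D = (9 + 4·14 + 19)/6 = 84/6 = 14; σ²_D = ((19−9)/6)² = 2.778
te_E = (7 + 4·11 + 15)/6 = 66/6 = 11; σ²_E = ((15−7)/6)² = 1.778
te_F = (3 + 4·6 + 15)/6 = 42/6 = 7; σ²_F = ((15−3)/6)² = 4.000

Forward pass:
ES_A = 0; EF_A = 7
ES_B = 7; EF_B = 7+2 = 9
ES_C = 7; EF_C = 7+12 = 19
ES_D = 7; EF_D = 7+14 = 21
ES_E = 21; EF_E = 21+11 = 32
ES_F = max(EF_B=9, EF_C=19, EF_E=32) = 32; EF_F = 32+7 = 39
Expected project duration μ = 39 weeks. Critical path: A → D → E → F.

Variance along critical path = 5.444 + 2.778 + 1.778 + 4.000 = 14.000; σ = √14.000 = 3.742 weeks.
Z = (43 − 39) / 3.742 = 1.069
P(T ≤ 43) = Φ(1.069) ≈ 0.857

0.857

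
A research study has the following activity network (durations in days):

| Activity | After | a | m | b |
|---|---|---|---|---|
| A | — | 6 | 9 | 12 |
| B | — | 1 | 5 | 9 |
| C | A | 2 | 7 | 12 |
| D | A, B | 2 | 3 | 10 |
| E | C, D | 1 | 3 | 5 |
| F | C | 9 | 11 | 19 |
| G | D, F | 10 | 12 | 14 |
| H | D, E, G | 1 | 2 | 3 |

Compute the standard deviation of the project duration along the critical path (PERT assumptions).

2.67 days

te_A = (6 + 4·9 + 12)/6 = 54/6 = 9; σ²_A = ((12−6)/6)² = 1.000
te_B = (1 + 4·5 + 9)/6 = 30/6 = 5; σ²_B = ((9−1)/6)² = 1.778
te_C = (2 + 4·7 + 12)/6 = 42/6 = 7; σ²_C = ((12−2)/6)² = 2.778
te_D = (2 + 4·3 + 10)/6 = 24/6 = 4; σ²_D = ((10−2)/6)² = 1.778
te_E = (1 + 4·3 + 5)/6 = 18/6 = 3; σ²_E = ((5−1)/6)² = 0.444
te_F = (9 + 4·11 + 19)/6 = 72/6 = 12; σ²_F = ((19−9)/6)² = 2.778
te_G = (10 + 4·12 + 14)/6 = 72/6 = 12; σ²_G = ((14−10)/6)² = 0.444
te_H = (1 + 4·2 + 3)/6 = 12/6 = 2; σ²_H = ((3−1)/6)² = 0.111

Forward pass:
ES_A = 0; EF_A = 9
ES_B = 0; EF_B = 5
ES_C = 9; EF_C = 9+7 = 16
ES_D = max(EF_A=9, EF_B=5) = 9; EF_D = 9+4 = 13
ES_E = max(EF_C=16, EF_D=13) = 16; EF_E = 16+3 = 19
ES_F = 16; EF_F = 16+12 = 28
ES_G = max(EF_D=13, EF_F=28) = 28; EF_G = 28+12 = 40
ES_H = max(EF_D=13, EF_E=19, EF_G=40) = 40; EF_H = 40+2 = 42
Expected project duration μ = 42 days. Critical path: A → C → F → G → H.

Variance along critical path = 1.000 + 2.778 + 2.778 + 0.444 + 0.111 = 7.111
σ = √7.111 = 2.667 days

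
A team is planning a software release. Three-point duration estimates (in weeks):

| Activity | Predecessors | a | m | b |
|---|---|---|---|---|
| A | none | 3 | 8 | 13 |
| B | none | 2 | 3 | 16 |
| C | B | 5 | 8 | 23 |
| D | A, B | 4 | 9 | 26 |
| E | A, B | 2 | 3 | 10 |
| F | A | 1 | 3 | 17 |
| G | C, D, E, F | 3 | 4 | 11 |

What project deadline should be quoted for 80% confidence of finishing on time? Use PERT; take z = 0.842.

27.6 weeks

te_A = (3 + 4·8 + 13)/6 = 48/6 = 8; σ²_A = ((13−3)/6)² = 2.778
te_B = (2 + 4·3 + 16)/6 = 30/6 = 5; σ²_B = ((16−2)/6)² = 5.444
te_C = (5 + 4·8 + 23)/6 = 60/6 = 10; σ²_C = ((23−5)/6)² = 9.000
te_D = (4 + 4·9 + 26)/6 = 66/6 = 11; σ²_D = ((26−4)/6)² = 13.444
te_E = (2 + 4·3 + 10)/6 = 24/6 = 4; σ²_E = ((10−2)/6)² = 1.778
te_F = (1 + 4·3 + 17)/6 = 30/6 = 5; σ²_F = ((17−1)/6)² = 7.111
te_G = (3 + 4·4 + 11)/6 = 30/6 = 5; σ²_G = ((11−3)/6)² = 1.778

Forward pass:
ES_A = 0; EF_A = 8
ES_B = 0; EF_B = 5
ES_C = 5; EF_C = 5+10 = 15
ES_D = max(EF_A=8, EF_B=5) = 8; EF_D = 8+11 = 19
ES_E = max(EF_A=8, EF_B=5) = 8; EF_E = 8+4 = 12
ES_F = 8; EF_F = 8+5 = 13
ES_G = max(EF_C=15, EF_D=19, EF_E=12, EF_F=13) = 19; EF_G = 19+5 = 24
Expected project duration μ = 24 weeks. Critical path: A → D → G.

Variance along critical path = 2.778 + 13.444 + 1.778 = 18.000; σ = 4.243 weeks.
D = μ + z·σ = 24 + 0.842·4.243 = 27.6 weeks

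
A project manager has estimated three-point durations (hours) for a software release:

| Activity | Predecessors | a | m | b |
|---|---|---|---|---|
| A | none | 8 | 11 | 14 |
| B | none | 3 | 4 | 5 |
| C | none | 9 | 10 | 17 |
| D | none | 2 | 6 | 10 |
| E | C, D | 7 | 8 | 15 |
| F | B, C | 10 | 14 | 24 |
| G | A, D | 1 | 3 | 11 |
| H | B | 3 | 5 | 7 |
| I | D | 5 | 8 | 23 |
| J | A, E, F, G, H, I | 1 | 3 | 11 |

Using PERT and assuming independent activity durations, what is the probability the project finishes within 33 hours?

te_A = (8 + 4·11 + 14)/6 = 66/6 = 11; σ²_A = ((14−8)/6)² = 1.000
te_B = (3 + 4·4 + 5)/6 = 24/6 = 4; σ²_B = ((5−3)/6)² = 0.111
te_C = (9 + 4·10 + 17)/6 = 66/6 = 11; σ²_C = ((17−9)/6)² = 1.778
te_D = (2 + 4·6 + 10)/6 = 36/6 = 6; σ²_D = ((10−2)/6)² = 1.778
te_E = (7 + 4·8 + 15)/6 = 54/6 = 9; σ²_E = ((15−7)/6)² = 1.778
te_F = (10 + 4·14 + 24)/6 = 90/6 = 15; σ²_F = ((24−10)/6)² = 5.444
te_G = (1 + 4·3 + 11)/6 = 24/6 = 4; σ²_G = ((11−1)/6)² = 2.778
te_H = (3 + 4·5 + 7)/6 = 30/6 = 5; σ²_H = ((7−3)/6)² = 0.444
te_I = (5 + 4·8 + 23)/6 = 60/6 = 10; σ²_I = ((23−5)/6)² = 9.000
te_J = (1 + 4·3 + 11)/6 = 24/6 = 4; σ²_J = ((11−1)/6)² = 2.778

Forward pass:
ES_A = 0; EF_A = 11
ES_B = 0; EF_B = 4
ES_C = 0; EF_C = 11
ES_D = 0; EF_D = 6
ES_E = max(EF_C=11, EF_D=6) = 11; EF_E = 11+9 = 20
ES_F = max(EF_B=4, EF_C=11) = 11; EF_F = 11+15 = 26
ES_G = max(EF_A=11, EF_D=6) = 11; EF_G = 11+4 = 15
ES_H = 4; EF_H = 4+5 = 9
ES_I = 6; EF_I = 6+10 = 16
ES_J = max(EF_A=11, EF_E=20, EF_F=26, EF_G=15, EF_H=9, EF_I=16) = 26; EF_J = 26+4 = 30
Expected project duration μ = 30 hours. Critical path: C → F → J.

Variance along critical path = 1.778 + 5.444 + 2.778 = 10.000; σ = √10.000 = 3.162 hours.
Z = (33 − 30) / 3.162 = 0.949
P(T ≤ 33) = Φ(0.949) ≈ 0.829

0.829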